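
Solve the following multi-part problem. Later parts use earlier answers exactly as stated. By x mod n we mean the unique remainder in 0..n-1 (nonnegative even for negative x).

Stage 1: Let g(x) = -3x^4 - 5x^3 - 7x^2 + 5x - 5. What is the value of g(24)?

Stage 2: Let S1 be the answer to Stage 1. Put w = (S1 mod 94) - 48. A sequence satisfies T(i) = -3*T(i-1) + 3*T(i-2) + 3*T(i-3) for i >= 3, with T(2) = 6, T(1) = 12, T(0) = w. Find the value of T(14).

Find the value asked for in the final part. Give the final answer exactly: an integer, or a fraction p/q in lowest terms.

27117828

Stage 1: -3*(24)^4 - 5*(24)^3 - 7*(24)^2 + 5*(24)^1 - 5 = (-995328) + (-69120) + (-4032) + (120) + (-5) = -1068365; answer -1068365
Stage 2: S1 = -1068365; w = -9; T(3) = -3*(6) + 3*(12) + 3*(-9) = -9; iterating: T(3)=-9, T(4)=81, T(5)=-252, T(6)=972, T(7)=-3429, T(8)=12447, T(9)=-44712, T(10)=161190, T(11)=-580365, T(12)=2090529, T(13)=-7529112, T(14)=27117828; answer 27117828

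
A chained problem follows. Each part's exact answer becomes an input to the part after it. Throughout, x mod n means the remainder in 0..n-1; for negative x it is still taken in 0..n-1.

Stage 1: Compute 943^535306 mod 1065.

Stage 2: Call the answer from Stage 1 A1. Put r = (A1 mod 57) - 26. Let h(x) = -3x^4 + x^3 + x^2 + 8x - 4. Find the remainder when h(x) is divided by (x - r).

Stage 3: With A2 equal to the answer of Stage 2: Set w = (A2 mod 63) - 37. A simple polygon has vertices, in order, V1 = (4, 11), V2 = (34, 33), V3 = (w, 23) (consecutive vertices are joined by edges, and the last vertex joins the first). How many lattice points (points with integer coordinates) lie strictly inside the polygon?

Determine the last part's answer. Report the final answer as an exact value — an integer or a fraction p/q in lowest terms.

Stage 1: squarings mod 1065: 943^1=943, 943^2=1039, 943^4=676, 943^8=91, 943^16=826, 943^32=676, 943^64=91, 943^128=826, 943^256=676, 943^512=91, 943^1024=826, 943^2048=676, 943^4096=91, 943^8192=826, 943^16384=676, 943^32768=91, 943^65536=826, 943^131072=676, 943^262144=91, 943^524288=826; 943^535306 = 943^2 * 943^8 * 943^256 * 943^512 * 943^2048 * 943^8192 * 943^524288 = 1039 (mod 1065); answer 1039
Stage 2: A1 = 1039; r = -13; remainder = value at the root: -3*(-13)^4 + 1*(-13)^3 + 1*(-13)^2 + 8*(-13)^1 - 4 = (-85683) + (-2197) + (169) + (-104) + (-4) = -87819; answer -87819
Stage 3: A2 = -87819; w = -34; cross terms: (4*33 - 34*11)=-242, (34*23 - -34*33)=1904, (-34*11 - 4*23)=-466; twice the area = |1196| = 1196; area = 598; boundary points = 2 + 2 + 2 = 6; strictly interior points = area - boundary/2 + 1 = 596; answer 596

596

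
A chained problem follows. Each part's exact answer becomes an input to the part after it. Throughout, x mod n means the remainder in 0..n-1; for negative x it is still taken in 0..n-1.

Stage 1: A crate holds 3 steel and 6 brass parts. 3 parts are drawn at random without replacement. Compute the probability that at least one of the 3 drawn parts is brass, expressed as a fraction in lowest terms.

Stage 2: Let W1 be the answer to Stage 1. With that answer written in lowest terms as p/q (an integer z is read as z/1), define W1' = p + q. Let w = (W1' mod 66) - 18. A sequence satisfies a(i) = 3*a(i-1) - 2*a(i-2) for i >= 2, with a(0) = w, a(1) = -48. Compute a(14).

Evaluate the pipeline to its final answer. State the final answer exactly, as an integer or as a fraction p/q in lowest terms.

Stage 1: total draws C(9,3) = 84; complement C(3,3) = 1; favorable 84 - 1 = 83; P = 83/84; answer 83/84
Stage 2: W1 = 83/84; threaded value p + q = 167; w = 17; a(2) = 3*(-48) - 2*(17) = -178; iterating: a(2)=-178, a(3)=-438, a(4)=-958, a(5)=-1998, a(6)=-4078, a(7)=-8238, a(8)=-16558, a(9)=-33198, a(10)=-66478, a(11)=-133038, a(12)=-266158, a(13)=-532398, a(14)=-1064878; answer -1064878

-1064878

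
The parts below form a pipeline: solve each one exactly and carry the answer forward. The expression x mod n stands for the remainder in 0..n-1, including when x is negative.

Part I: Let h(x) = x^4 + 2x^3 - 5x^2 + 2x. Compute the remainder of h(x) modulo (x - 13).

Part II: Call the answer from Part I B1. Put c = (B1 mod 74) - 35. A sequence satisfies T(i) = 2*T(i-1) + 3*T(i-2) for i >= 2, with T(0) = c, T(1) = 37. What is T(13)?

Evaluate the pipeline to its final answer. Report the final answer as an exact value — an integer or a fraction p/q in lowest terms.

8768797

Part I: remainder = value at the root: 1*(13)^4 + 2*(13)^3 - 5*(13)^2 + 2*(13)^1 = (28561) + (4394) + (-845) + (26) = 32136; answer 32136
Part II: B1 = 32136; c = -15; T(2) = 2*(37) + 3*(-15) = 29; iterating: T(2)=29, T(3)=169, T(4)=425, T(5)=1357, T(6)=3989, T(7)=12049, T(8)=36065, T(9)=108277, T(10)=324749, T(11)=974329, T(12)=2922905, T(13)=8768797; answer 8768797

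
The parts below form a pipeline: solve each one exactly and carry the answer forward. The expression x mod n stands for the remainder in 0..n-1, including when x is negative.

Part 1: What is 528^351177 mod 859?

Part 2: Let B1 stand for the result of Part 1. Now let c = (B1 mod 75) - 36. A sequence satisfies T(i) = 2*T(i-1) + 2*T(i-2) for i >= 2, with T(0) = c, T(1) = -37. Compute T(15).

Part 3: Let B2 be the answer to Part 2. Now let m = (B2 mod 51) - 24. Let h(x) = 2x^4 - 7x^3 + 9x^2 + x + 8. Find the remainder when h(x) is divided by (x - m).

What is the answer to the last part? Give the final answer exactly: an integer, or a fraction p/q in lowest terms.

379588

Part 1: squarings mod 859: 528^1=528, 528^2=468, 528^4=838, 528^8=441, 528^16=347, 528^32=149, 528^64=726, 528^128=509, 528^256=522, 528^512=181, 528^1024=119, 528^2048=417, 528^4096=371, 528^8192=201, 528^16384=28, 528^32768=784, 528^65536=471, 528^131072=219, 528^262144=716; 528^351177 = 528^1 * 528^8 * 528^64 * 528^128 * 528^256 * 528^512 * 528^2048 * 528^4096 * 528^16384 * 528^65536 * 528^262144 = 655 (mod 859); answer 655
Part 2: B1 = 655; c = 19; T(2) = 2*(-37) + 2*(19) = -36; iterating: T(2)=-36, T(3)=-146, T(4)=-364, T(5)=-1020, T(6)=-2768, T(7)=-7576, T(8)=-20688, T(9)=-56528, T(10)=-154432, T(11)=-421920, T(12)=-1152704, T(13)=-3149248, T(14)=-8603904, T(15)=-23506304; answer -23506304
Part 3: B2 = -23506304; m = -20; remainder = value at the root: 2*(-20)^4 - 7*(-20)^3 + 9*(-20)^2 + 1*(-20)^1 + 8 = (320000) + (56000) + (3600) + (-20) + (8) = 379588; answer 379588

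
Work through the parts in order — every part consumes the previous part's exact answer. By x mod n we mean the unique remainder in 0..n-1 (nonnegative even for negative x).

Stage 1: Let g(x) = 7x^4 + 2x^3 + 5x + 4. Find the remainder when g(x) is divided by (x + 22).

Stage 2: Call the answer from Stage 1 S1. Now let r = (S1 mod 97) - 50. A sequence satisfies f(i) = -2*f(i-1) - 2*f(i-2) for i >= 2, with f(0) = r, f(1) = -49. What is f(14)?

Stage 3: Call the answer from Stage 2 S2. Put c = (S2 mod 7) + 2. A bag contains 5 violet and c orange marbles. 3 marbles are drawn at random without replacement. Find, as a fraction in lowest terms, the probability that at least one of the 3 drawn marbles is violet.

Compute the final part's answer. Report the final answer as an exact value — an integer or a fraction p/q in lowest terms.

Stage 1: remainder = value at the root: 7*(-22)^4 + 2*(-22)^3 + 5*(-22)^1 + 4 = (1639792) + (-21296) + (-110) + (4) = 1618390; answer 1618390
Stage 2: S1 = 1618390; r = -8; f(2) = -2*(-49) - 2*(-8) = 114; iterating: f(2)=114, f(3)=-130, f(4)=32, f(5)=196, f(6)=-456, f(7)=520, f(8)=-128, f(9)=-784, f(10)=1824, f(11)=-2080, f(12)=512, f(13)=3136, f(14)=-7296; answer -7296
Stage 3: S2 = -7296; c = 7; total draws C(12,3) = 220; complement C(7,3) = 35; favorable 220 - 35 = 185; P = 37/44; answer 37/44

37/44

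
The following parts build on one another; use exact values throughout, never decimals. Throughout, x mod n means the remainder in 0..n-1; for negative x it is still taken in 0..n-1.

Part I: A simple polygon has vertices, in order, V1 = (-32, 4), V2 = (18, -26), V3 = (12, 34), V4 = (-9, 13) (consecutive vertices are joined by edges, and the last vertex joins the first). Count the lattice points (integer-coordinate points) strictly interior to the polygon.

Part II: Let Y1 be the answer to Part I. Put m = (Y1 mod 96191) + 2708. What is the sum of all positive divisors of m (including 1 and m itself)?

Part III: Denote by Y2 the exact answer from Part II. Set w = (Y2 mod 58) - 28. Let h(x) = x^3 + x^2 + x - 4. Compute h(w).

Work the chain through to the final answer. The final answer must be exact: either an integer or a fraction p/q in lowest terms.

Part I: cross terms: (-32*-26 - 18*4)=760, (18*34 - 12*-26)=924, (12*13 - -9*34)=462, (-9*4 - -32*13)=380; twice the area = |2526| = 2526; area = 1263; boundary points = 10 + 6 + 21 + 1 = 38; strictly interior points = area - boundary/2 + 1 = 1245; answer 1245
Part II: Y1 = 1245; m = 3953; 3953 = 59 * 67; sigma = (1 + 59) * (1 + 67) = 60 * 68 = 4080; answer 4080
Part III: Y2 = 4080; w = -8; 1*(-8)^3 + 1*(-8)^2 + 1*(-8)^1 - 4 = (-512) + (64) + (-8) + (-4) = -460; answer -460

-460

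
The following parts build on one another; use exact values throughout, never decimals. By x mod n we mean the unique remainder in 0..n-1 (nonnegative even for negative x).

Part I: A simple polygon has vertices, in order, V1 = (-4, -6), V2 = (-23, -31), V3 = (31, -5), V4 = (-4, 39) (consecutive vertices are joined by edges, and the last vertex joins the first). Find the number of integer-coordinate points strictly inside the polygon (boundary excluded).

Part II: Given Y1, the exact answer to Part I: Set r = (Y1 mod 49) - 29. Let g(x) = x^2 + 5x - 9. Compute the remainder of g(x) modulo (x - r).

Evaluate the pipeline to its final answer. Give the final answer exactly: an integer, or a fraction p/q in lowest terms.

Part I: cross terms: (-4*-31 - -23*-6)=-14, (-23*-5 - 31*-31)=1076, (31*39 - -4*-5)=1189, (-4*-6 - -4*39)=180; twice the area = |2431| = 2431; area = 2431/2; boundary points = 1 + 2 + 1 + 45 = 49; strictly interior points = area - boundary/2 + 1 = 1192; answer 1192
Part II: Y1 = 1192; r = -13; remainder = value at the root: 1*(-13)^2 + 5*(-13)^1 - 9 = (169) + (-65) + (-9) = 95; answer 95

95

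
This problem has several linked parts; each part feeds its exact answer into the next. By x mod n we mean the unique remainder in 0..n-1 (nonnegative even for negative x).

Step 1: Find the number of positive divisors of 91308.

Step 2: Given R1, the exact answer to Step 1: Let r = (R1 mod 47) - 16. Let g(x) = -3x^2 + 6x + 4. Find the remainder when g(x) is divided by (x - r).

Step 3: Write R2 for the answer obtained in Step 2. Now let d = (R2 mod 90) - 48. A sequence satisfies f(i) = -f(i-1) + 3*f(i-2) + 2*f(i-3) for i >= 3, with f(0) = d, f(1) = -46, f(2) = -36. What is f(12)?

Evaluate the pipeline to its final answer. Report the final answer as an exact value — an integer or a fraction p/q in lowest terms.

Step 1: 91308 = 2^2 * 3 * 7 * 1087; number of divisors = (2+1) * (1+1) * (1+1) * (1+1) = 24; answer 24
Step 2: R1 = 24; r = 8; remainder = value at the root: -3*(8)^2 + 6*(8)^1 + 4 = (-192) + (48) + (4) = -140; answer -140
Step 3: R2 = -140; d = -8; f(3) = -1*(-36) + 3*(-46) + 2*(-8) = -118; iterating: f(3)=-118, f(4)=-82, f(5)=-344, f(6)=-138, f(7)=-1058, f(8)=-44, f(9)=-3406, f(10)=1158, f(11)=-11464, f(12)=8126; answer 8126

8126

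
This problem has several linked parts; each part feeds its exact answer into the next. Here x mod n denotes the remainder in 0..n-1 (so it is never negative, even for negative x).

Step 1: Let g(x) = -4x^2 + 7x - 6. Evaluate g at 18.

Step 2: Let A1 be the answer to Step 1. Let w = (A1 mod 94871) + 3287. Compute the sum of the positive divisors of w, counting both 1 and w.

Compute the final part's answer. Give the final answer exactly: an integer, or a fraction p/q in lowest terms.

Step 1: -4*(18)^2 + 7*(18)^1 - 6 = (-1296) + (126) + (-6) = -1176; answer -1176
Step 2: A1 = -1176; w = 96982; 96982 = 2 * 48491; sigma = (1 + 2) * (1 + 48491) = 3 * 48492 = 145476; answer 145476

145476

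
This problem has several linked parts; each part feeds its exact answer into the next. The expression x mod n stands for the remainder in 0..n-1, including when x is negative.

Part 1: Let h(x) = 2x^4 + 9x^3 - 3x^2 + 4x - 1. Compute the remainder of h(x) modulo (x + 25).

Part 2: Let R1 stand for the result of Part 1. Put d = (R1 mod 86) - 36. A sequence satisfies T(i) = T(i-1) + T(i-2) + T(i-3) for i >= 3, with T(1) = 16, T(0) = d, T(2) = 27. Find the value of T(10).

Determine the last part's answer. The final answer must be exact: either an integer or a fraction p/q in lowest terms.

Part 1: remainder = value at the root: 2*(-25)^4 + 9*(-25)^3 - 3*(-25)^2 + 4*(-25)^1 - 1 = (781250) + (-140625) + (-1875) + (-100) + (-1) = 638649; answer 638649
Part 2: R1 = 638649; d = -23; T(3) = 1*(27) + 1*(16) + 1*(-23) = 20; iterating: T(3)=20, T(4)=63, T(5)=110, T(6)=193, T(7)=366, T(8)=669, T(9)=1228, T(10)=2263; answer 2263

2263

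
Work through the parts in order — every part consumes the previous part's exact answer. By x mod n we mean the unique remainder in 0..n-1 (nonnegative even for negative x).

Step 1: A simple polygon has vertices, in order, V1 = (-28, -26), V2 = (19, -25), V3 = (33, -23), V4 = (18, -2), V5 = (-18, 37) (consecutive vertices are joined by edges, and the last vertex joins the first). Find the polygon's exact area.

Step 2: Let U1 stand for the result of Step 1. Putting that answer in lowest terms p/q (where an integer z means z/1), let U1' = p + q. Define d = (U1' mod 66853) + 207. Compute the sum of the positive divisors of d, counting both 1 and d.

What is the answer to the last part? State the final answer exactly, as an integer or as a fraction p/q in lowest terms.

6096

Step 1: cross terms: (-28*-25 - 19*-26)=1194, (19*-23 - 33*-25)=388, (33*-2 - 18*-23)=348, (18*37 - -18*-2)=630, (-18*-26 - -28*37)=1504; twice the area = |4064| = 4064; area = 2032; answer 2032
Step 2: U1 = 2032; threaded value p + q = 2033; d = 2240; 2240 = 2^6 * 5 * 7; sigma = (1 + 2 + 4 + 8 + 16 + 32 + 64) * (1 + 5) * (1 + 7) = 127 * 6 * 8 = 6096; answer 6096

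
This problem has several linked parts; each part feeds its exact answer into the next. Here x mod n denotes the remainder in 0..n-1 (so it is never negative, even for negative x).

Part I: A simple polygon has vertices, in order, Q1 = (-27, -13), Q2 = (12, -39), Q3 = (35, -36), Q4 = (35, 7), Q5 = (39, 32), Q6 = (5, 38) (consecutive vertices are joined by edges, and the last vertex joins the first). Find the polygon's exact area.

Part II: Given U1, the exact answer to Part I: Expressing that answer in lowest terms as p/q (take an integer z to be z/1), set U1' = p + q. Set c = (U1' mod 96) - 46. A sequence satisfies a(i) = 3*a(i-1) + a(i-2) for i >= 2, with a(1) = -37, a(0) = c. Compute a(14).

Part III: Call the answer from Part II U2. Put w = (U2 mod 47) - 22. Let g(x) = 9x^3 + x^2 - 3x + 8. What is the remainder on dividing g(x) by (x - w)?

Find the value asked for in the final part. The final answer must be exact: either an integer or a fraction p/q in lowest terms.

37080

Part I: cross terms: (-27*-39 - 12*-13)=1209, (12*-36 - 35*-39)=933, (35*7 - 35*-36)=1505, (35*32 - 39*7)=847, (39*38 - 5*32)=1322, (5*-13 - -27*38)=961; twice the area = |6777| = 6777; area = 6777/2; answer 6777/2
Part II: U1 = 6777/2; threaded value p + q = 6779; c = 13; a(2) = 3*(-37) + 1*(13) = -98; iterating: a(2)=-98, a(3)=-331, a(4)=-1091, a(5)=-3604, a(6)=-11903, a(7)=-39313, a(8)=-129842, a(9)=-428839, a(10)=-1416359, a(11)=-4677916, a(12)=-15450107, a(13)=-51028237, a(14)=-168534818; answer -168534818
Part III: U2 = -168534818; w = 16; remainder = value at the root: 9*(16)^3 + 1*(16)^2 - 3*(16)^1 + 8 = (36864) + (256) + (-48) + (8) = 37080; answer 37080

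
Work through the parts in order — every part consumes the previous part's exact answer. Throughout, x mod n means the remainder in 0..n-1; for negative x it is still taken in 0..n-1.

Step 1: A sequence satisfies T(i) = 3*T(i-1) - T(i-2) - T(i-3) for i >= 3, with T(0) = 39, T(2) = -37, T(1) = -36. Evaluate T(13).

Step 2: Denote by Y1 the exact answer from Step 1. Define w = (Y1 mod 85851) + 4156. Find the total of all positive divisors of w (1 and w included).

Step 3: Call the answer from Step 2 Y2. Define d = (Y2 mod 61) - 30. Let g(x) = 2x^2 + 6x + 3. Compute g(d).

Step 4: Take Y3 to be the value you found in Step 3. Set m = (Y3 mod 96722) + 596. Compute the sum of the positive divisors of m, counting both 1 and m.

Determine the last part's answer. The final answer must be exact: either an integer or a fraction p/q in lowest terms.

2280

Step 1: T(3) = 3*(-37) - 1*(-36) - 1*(39) = -114; iterating: T(3)=-114, T(4)=-269, T(5)=-656, T(6)=-1585, T(7)=-3830, T(8)=-9249, T(9)=-22332, T(10)=-53917, T(11)=-130170, T(12)=-314261, T(13)=-758696; answer -758696
Step 2: Y1 = -758696; w = 18119; 18119 is prime, so its only divisors are 1 and 18119; sigma = 1 + 18119 = 18120; answer 18120
Step 3: Y2 = 18120; d = -27; 2*(-27)^2 + 6*(-27)^1 + 3 = (1458) + (-162) + (3) = 1299; answer 1299
Step 4: Y3 = 1299; m = 1895; 1895 = 5 * 379; sigma = (1 + 5) * (1 + 379) = 6 * 380 = 2280; answer 2280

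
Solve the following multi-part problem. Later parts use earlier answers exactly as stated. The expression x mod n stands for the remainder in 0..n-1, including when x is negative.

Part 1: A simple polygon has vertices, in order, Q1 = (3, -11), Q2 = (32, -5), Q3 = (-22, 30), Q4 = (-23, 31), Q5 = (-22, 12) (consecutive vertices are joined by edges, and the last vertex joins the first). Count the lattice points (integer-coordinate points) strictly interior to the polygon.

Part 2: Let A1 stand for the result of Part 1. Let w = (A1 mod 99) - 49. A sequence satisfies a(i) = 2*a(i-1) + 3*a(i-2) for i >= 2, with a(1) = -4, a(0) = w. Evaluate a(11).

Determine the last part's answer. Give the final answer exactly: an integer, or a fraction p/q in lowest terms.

Part 1: cross terms: (3*-5 - 32*-11)=337, (32*30 - -22*-5)=850, (-22*31 - -23*30)=8, (-23*12 - -22*31)=406, (-22*-11 - 3*12)=206; twice the area = |1807| = 1807; area = 1807/2; boundary points = 1 + 1 + 1 + 1 + 1 = 5; strictly interior points = area - boundary/2 + 1 = 902; answer 902
Part 2: A1 = 902; w = -38; a(2) = 2*(-4) + 3*(-38) = -122; iterating: a(2)=-122, a(3)=-256, a(4)=-878, a(5)=-2524, a(6)=-7682, a(7)=-22936, a(8)=-68918, a(9)=-206644, a(10)=-620042, a(11)=-1860016; answer -1860016

-1860016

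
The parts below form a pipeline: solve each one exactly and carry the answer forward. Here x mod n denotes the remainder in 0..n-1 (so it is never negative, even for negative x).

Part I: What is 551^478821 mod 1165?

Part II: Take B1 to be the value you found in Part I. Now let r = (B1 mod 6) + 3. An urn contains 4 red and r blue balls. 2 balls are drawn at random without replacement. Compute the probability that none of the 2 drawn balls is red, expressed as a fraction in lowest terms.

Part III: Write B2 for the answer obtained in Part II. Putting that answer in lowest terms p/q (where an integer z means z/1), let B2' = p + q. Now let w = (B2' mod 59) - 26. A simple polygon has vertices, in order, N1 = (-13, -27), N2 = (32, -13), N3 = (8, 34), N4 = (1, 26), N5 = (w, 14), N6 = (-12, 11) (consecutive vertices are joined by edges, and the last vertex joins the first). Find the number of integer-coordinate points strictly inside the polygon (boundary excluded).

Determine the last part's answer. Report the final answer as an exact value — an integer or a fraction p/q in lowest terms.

Part I: squarings mod 1165: 551^1=551, 551^2=701, 551^4=936, 551^8=16, 551^16=256, 551^32=296, 551^64=241, 551^128=996, 551^256=601, 551^512=51, 551^1024=271, 551^2048=46, 551^4096=951, 551^8192=361, 551^16384=1006, 551^32768=816, 551^65536=641, 551^131072=801, 551^262144=851; 551^478821 = 551^1 * 551^4 * 551^32 * 551^64 * 551^512 * 551^1024 * 551^2048 * 551^16384 * 551^65536 * 551^131072 * 551^262144 = 231 (mod 1165); answer 231
Part II: B1 = 231; r = 6; total draws C(10,2) = 45; favorable C(6,2) = 15; P = 1/3; answer 1/3
Part III: B2 = 1/3; threaded value p + q = 4; w = -22; cross terms: (-13*-13 - 32*-27)=1033, (32*34 - 8*-13)=1192, (8*26 - 1*34)=174, (1*14 - -22*26)=586, (-22*11 - -12*14)=-74, (-12*-27 - -13*11)=467; twice the area = |3378| = 3378; area = 1689; boundary points = 1 + 1 + 1 + 1 + 1 + 1 = 6; strictly interior points = area - boundary/2 + 1 = 1687; answer 1687

1687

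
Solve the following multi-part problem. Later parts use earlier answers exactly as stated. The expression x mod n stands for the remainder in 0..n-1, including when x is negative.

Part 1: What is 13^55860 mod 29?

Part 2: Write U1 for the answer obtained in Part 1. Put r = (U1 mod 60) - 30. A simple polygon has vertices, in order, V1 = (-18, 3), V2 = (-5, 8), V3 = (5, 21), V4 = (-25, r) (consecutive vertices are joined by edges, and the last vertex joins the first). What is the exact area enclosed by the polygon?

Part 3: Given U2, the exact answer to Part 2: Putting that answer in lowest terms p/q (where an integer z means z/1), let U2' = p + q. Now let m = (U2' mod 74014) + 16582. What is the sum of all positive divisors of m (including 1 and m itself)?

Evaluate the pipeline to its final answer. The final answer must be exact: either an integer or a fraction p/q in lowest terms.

21204

Part 1: squarings mod 29: 13^1=13, 13^2=24, 13^4=25, 13^8=16, 13^16=24, 13^32=25, 13^64=16, 13^128=24, 13^256=25, 13^512=16, 13^1024=24, 13^2048=25, 13^4096=16, 13^8192=24, 13^16384=25, 13^32768=16; 13^55860 = 13^4 * 13^16 * 13^32 * 13^512 * 13^2048 * 13^4096 * 13^16384 * 13^32768 = 1 (mod 29); answer 1
Part 2: U1 = 1; r = -29; cross terms: (-18*8 - -5*3)=-129, (-5*21 - 5*8)=-145, (5*-29 - -25*21)=380, (-25*3 - -18*-29)=-597; twice the area = |-491| = 491; area = 491/2; answer 491/2
Part 3: U2 = 491/2; threaded value p + q = 493; m = 17075; 17075 = 5^2 * 683; sigma = (1 + 5 + 25) * (1 + 683) = 31 * 684 = 21204; answer 21204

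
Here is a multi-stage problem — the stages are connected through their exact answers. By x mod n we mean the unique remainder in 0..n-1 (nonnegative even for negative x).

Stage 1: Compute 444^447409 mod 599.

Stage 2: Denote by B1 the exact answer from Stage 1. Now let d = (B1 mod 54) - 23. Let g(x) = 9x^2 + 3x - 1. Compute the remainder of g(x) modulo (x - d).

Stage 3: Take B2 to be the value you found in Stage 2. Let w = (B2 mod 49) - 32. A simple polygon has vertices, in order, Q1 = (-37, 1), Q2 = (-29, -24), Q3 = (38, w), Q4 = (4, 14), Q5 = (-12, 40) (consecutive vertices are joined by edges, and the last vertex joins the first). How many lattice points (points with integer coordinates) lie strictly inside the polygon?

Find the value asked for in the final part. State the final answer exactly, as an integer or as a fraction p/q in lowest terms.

Stage 1: squarings mod 599: 444^1=444, 444^2=65, 444^4=32, 444^8=425, 444^16=326, 444^32=253, 444^64=515, 444^128=467, 444^256=53, 444^512=413, 444^1024=453, 444^2048=351, 444^4096=406, 444^8192=111, 444^16384=341, 444^32768=75, 444^65536=234, 444^131072=247, 444^262144=510; 444^447409 = 444^1 * 444^16 * 444^32 * 444^128 * 444^256 * 444^512 * 444^4096 * 444^16384 * 444^32768 * 444^131072 * 444^262144 = 487 (mod 599); answer 487
Stage 2: B1 = 487; d = -22; remainder = value at the root: 9*(-22)^2 + 3*(-22)^1 - 1 = (4356) + (-66) + (-1) = 4289; answer 4289
Stage 3: B2 = 4289; w = -6; cross terms: (-37*-24 - -29*1)=917, (-29*-6 - 38*-24)=1086, (38*14 - 4*-6)=556, (4*40 - -12*14)=328, (-12*1 - -37*40)=1468; twice the area = |4355| = 4355; area = 4355/2; boundary points = 1 + 1 + 2 + 2 + 1 = 7; strictly interior points = area - boundary/2 + 1 = 2175; answer 2175

2175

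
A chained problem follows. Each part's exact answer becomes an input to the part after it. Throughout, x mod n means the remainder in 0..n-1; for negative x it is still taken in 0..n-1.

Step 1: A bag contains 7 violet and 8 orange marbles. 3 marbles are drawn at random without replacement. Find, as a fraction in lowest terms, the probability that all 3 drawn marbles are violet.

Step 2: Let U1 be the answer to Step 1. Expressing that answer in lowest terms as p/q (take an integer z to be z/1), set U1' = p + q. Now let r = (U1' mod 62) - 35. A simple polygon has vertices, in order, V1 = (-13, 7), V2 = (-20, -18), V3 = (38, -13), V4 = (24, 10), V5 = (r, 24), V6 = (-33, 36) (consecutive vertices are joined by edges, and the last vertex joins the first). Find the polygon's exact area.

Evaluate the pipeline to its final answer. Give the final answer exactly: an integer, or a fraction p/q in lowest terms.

Step 1: total draws C(15,3) = 455; favorable C(7,3) = 35; P = 1/13; answer 1/13
Step 2: U1 = 1/13; threaded value p + q = 14; r = -21; cross terms: (-13*-18 - -20*7)=374, (-20*-13 - 38*-18)=944, (38*10 - 24*-13)=692, (24*24 - -21*10)=786, (-21*36 - -33*24)=36, (-33*7 - -13*36)=237; twice the area = |3069| = 3069; area = 3069/2; answer 3069/2

3069/2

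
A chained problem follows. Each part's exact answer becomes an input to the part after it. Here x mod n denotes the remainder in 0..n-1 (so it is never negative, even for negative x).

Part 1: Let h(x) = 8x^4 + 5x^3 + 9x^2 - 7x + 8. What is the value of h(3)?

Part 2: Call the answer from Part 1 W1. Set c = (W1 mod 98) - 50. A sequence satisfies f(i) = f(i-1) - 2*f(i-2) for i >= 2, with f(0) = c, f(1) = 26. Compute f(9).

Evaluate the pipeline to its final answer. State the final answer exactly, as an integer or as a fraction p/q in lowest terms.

Part 1: 8*(3)^4 + 5*(3)^3 + 9*(3)^2 - 7*(3)^1 + 8 = (648) + (135) + (81) + (-21) + (8) = 851; answer 851
Part 2: W1 = 851; c = 17; f(2) = 1*(26) - 2*(17) = -8; iterating: f(2)=-8, f(3)=-60, f(4)=-44, f(5)=76, f(6)=164, f(7)=12, f(8)=-316, f(9)=-340; answer -340

-340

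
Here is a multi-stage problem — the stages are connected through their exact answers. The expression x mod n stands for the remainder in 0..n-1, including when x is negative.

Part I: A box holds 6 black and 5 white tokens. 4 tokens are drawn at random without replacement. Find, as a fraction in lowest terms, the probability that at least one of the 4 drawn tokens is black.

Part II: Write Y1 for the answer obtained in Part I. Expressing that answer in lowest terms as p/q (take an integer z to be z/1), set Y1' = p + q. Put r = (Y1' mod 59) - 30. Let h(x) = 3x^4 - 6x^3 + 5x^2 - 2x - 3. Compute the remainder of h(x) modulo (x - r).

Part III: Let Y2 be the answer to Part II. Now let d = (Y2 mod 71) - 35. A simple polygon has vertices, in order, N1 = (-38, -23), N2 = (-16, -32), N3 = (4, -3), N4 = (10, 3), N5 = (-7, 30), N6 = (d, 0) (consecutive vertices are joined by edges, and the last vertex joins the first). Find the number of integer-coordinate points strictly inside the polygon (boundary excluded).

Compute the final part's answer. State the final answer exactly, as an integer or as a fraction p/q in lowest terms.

1563

Part I: total draws C(11,4) = 330; complement C(5,4) = 5; favorable 330 - 5 = 325; P = 65/66; answer 65/66
Part II: Y1 = 65/66; threaded value p + q = 131; r = -17; remainder = value at the root: 3*(-17)^4 - 6*(-17)^3 + 5*(-17)^2 - 2*(-17)^1 - 3 = (250563) + (29478) + (1445) + (34) + (-3) = 281517; answer 281517
Part III: Y2 = 281517; d = -33; cross terms: (-38*-32 - -16*-23)=848, (-16*-3 - 4*-32)=176, (4*3 - 10*-3)=42, (10*30 - -7*3)=321, (-7*0 - -33*30)=990, (-33*-23 - -38*0)=759; twice the area = |3136| = 3136; area = 1568; boundary points = 1 + 1 + 6 + 1 + 2 + 1 = 12; strictly interior points = area - boundary/2 + 1 = 1563; answer 1563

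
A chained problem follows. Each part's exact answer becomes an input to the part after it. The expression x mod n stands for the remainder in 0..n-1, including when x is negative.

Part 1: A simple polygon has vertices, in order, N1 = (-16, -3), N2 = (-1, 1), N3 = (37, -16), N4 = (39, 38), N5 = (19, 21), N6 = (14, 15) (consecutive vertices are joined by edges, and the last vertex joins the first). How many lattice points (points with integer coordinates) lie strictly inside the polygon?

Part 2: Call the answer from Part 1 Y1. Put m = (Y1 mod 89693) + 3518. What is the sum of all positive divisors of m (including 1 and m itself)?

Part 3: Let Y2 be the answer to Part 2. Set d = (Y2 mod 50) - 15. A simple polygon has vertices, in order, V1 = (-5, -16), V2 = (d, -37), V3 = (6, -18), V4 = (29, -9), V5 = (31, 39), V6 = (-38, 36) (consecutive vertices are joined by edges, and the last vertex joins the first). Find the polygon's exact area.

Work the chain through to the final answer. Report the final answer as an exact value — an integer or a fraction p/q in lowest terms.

Part 1: cross terms: (-16*1 - -1*-3)=-19, (-1*-16 - 37*1)=-21, (37*38 - 39*-16)=2030, (39*21 - 19*38)=97, (19*15 - 14*21)=-9, (14*-3 - -16*15)=198; twice the area = |2276| = 2276; area = 1138; boundary points = 1 + 1 + 2 + 1 + 1 + 6 = 12; strictly interior points = area - boundary/2 + 1 = 1133; answer 1133
Part 2: Y1 = 1133; m = 4651; 4651 is prime, so its only divisors are 1 and 4651; sigma = 1 + 4651 = 4652; answer 4652
Part 3: Y2 = 4652; d = -13; cross terms: (-5*-37 - -13*-16)=-23, (-13*-18 - 6*-37)=456, (6*-9 - 29*-18)=468, (29*39 - 31*-9)=1410, (31*36 - -38*39)=2598, (-38*-16 - -5*36)=788; twice the area = |5697| = 5697; area = 5697/2; answer 5697/2

5697/2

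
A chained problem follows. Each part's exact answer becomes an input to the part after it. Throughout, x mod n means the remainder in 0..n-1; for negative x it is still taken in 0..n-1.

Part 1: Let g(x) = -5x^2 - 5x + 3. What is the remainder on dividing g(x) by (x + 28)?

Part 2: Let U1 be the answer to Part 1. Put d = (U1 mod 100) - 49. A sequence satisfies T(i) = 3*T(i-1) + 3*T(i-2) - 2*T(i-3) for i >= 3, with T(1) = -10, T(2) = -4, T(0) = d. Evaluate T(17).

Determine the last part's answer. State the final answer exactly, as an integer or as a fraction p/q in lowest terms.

Part 1: remainder = value at the root: -5*(-28)^2 - 5*(-28)^1 + 3 = (-3920) + (140) + (3) = -3777; answer -3777
Part 2: U1 = -3777; d = -26; T(3) = 3*(-4) + 3*(-10) - 2*(-26) = 10; iterating: T(3)=10, T(4)=38, T(5)=152, T(6)=550, T(7)=2030, T(8)=7436, T(9)=27298, T(10)=100142, T(11)=367448, T(12)=1348174, T(13)=4946582, T(14)=18149372, T(15)=66591514, T(16)=244329494, T(17)=896464280; answer 896464280

896464280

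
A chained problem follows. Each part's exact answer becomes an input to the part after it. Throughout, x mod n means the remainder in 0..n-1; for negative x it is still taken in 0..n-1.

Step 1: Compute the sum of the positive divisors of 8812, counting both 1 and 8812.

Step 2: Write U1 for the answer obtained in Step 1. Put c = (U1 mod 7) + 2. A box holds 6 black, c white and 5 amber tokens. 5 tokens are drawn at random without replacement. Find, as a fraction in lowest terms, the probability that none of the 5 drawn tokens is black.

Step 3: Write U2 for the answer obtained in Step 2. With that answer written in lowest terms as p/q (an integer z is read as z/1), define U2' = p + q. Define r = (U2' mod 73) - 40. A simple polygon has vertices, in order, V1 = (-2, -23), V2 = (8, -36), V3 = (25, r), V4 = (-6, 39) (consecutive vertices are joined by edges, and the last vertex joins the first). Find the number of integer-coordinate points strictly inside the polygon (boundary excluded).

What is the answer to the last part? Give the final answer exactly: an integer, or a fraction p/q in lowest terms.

1389

Step 1: 8812 = 2^2 * 2203; sigma = (1 + 2 + 4) * (1 + 2203) = 7 * 2204 = 15428; answer 15428
Step 2: U1 = 15428; c = 2; total draws C(13,5) = 1287; favorable C(7,5) = 21; P = 7/429; answer 7/429
Step 3: U2 = 7/429; threaded value p + q = 436; r = 31; cross terms: (-2*-36 - 8*-23)=256, (8*31 - 25*-36)=1148, (25*39 - -6*31)=1161, (-6*-23 - -2*39)=216; twice the area = |2781| = 2781; area = 2781/2; boundary points = 1 + 1 + 1 + 2 = 5; strictly interior points = area - boundary/2 + 1 = 1389; answer 1389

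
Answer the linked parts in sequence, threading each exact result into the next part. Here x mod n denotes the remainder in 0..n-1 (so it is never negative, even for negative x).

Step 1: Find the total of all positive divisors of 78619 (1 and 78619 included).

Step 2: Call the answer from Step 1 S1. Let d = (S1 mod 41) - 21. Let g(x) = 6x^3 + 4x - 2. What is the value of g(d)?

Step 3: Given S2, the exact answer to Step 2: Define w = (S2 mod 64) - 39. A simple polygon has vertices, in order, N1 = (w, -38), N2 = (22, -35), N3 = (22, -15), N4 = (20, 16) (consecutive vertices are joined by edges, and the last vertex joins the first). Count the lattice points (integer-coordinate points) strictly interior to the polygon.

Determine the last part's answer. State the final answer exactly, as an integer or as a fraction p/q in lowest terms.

Step 1: 78619 = 29 * 2711; sigma = (1 + 29) * (1 + 2711) = 30 * 2712 = 81360; answer 81360
Step 2: S1 = 81360; d = -5; 6*(-5)^3 + 4*(-5)^1 - 2 = (-750) + (-20) + (-2) = -772; answer -772
Step 3: S2 = -772; w = 21; cross terms: (21*-35 - 22*-38)=101, (22*-15 - 22*-35)=440, (22*16 - 20*-15)=652, (20*-38 - 21*16)=-1096; twice the area = |97| = 97; area = 97/2; boundary points = 1 + 20 + 1 + 1 = 23; strictly interior points = area - boundary/2 + 1 = 38; answer 38

38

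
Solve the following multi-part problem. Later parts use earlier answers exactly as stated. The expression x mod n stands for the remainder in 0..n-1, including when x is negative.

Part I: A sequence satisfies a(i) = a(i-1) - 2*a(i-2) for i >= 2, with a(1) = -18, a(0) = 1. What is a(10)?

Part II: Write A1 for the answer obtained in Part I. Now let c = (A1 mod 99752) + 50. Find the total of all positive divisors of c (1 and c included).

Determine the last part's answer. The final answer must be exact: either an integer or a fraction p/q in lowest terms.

Part I: a(2) = 1*(-18) - 2*(1) = -20; iterating: a(2)=-20, a(3)=16, a(4)=56, a(5)=24, a(6)=-88, a(7)=-136, a(8)=40, a(9)=312, a(10)=232; answer 232
Part II: A1 = 232; c = 282; 282 = 2 * 3 * 47; sigma = (1 + 2) * (1 + 3) * (1 + 47) = 3 * 4 * 48 = 576; answer 576

576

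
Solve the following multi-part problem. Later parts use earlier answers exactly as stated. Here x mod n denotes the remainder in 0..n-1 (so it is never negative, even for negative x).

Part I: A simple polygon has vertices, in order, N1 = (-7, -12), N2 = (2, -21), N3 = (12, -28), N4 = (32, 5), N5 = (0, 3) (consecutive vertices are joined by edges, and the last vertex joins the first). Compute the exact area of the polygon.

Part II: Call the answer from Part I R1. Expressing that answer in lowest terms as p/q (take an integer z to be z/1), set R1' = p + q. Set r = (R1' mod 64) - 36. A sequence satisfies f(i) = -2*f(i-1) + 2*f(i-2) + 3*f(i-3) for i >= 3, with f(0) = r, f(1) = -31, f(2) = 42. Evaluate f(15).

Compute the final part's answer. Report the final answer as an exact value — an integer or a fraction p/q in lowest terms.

Part I: cross terms: (-7*-21 - 2*-12)=171, (2*-28 - 12*-21)=196, (12*5 - 32*-28)=956, (32*3 - 0*5)=96, (0*-12 - -7*3)=21; twice the area = |1440| = 1440; area = 720; answer 720
Part II: R1 = 720; threaded value p + q = 721; r = -19; f(3) = -2*(42) + 2*(-31) + 3*(-19) = -203; iterating: f(3)=-203, f(4)=397, f(5)=-1074, f(6)=2333, f(7)=-5623, f(8)=12690, f(9)=-29627, f(10)=67765, f(11)=-156714, f(12)=360077, f(13)=-830287, f(14)=1910586, f(15)=-4401515; answer -4401515

-4401515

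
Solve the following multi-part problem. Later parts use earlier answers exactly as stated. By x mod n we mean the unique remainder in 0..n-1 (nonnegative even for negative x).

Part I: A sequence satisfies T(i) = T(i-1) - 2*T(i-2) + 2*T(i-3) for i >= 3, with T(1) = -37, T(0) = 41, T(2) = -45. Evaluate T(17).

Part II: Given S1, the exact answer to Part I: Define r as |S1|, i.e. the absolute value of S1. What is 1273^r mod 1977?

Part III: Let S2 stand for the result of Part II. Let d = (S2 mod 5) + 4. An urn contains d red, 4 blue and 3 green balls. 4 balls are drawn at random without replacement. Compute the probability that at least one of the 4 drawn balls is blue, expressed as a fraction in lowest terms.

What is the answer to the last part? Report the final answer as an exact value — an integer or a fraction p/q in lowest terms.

Part I: T(3) = 1*(-45) - 2*(-37) + 2*(41) = 111; iterating: T(3)=111, T(4)=127, T(5)=-185, T(6)=-217, T(7)=407, T(8)=471, T(9)=-777, T(10)=-905, T(11)=1591, T(12)=1847, T(13)=-3145, T(14)=-3657, T(15)=6327, T(16)=7351, T(17)=-12617; answer -12617
Part II: S1 = -12617; r = 12617; squarings mod 1977: 1273^1=1273, 1273^2=1366, 1273^4=1645, 1273^8=1489, 1273^16=904, 1273^32=715, 1273^64=1159, 1273^128=898, 1273^256=1765, 1273^512=1450, 1273^1024=949, 1273^2048=1066, 1273^4096=1558, 1273^8192=1585; 1273^12617 = 1273^1 * 1273^8 * 1273^64 * 1273^256 * 1273^4096 * 1273^8192 = 502 (mod 1977); answer 502
Part III: S2 = 502; d = 6; total draws C(13,4) = 715; complement C(9,4) = 126; favorable 715 - 126 = 589; P = 589/715; answer 589/715

589/715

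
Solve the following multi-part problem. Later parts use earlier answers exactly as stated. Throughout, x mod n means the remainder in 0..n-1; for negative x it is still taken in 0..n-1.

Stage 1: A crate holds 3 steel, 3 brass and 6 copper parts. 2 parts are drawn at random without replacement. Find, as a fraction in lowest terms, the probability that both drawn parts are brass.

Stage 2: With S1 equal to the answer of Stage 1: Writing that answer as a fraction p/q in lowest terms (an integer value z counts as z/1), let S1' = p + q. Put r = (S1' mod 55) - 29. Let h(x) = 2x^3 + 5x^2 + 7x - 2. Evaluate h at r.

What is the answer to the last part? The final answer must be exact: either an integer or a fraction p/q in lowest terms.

Stage 1: total draws C(12,2) = 66; favorable C(3,2) = 3; P = 1/22; answer 1/22
Stage 2: S1 = 1/22; threaded value p + q = 23; r = -6; 2*(-6)^3 + 5*(-6)^2 + 7*(-6)^1 - 2 = (-432) + (180) + (-42) + (-2) = -296; answer -296

-296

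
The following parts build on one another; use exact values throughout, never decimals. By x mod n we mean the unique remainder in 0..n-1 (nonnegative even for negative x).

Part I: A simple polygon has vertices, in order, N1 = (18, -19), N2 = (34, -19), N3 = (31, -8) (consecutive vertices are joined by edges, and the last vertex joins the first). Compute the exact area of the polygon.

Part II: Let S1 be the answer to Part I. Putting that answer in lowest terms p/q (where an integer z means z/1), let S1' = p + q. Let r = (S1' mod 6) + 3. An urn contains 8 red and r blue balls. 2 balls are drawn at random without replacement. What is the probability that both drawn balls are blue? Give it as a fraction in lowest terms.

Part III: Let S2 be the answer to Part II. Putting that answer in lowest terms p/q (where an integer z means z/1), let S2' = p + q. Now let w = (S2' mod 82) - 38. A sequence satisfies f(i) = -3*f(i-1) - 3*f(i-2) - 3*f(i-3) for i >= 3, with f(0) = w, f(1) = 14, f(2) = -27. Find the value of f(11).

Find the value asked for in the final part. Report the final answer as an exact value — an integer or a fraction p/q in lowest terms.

29646

Part I: cross terms: (18*-19 - 34*-19)=304, (34*-8 - 31*-19)=317, (31*-19 - 18*-8)=-445; twice the area = |176| = 176; area = 88; answer 88
Part II: S1 = 88; threaded value p + q = 89; r = 8; total draws C(16,2) = 120; favorable C(8,2) = 28; P = 7/30; answer 7/30
Part III: S2 = 7/30; threaded value p + q = 37; w = -1; f(3) = -3*(-27) - 3*(14) - 3*(-1) = 42; iterating: f(3)=42, f(4)=-87, f(5)=216, f(6)=-513, f(7)=1152, f(8)=-2565, f(9)=5778, f(10)=-13095, f(11)=29646; answer 29646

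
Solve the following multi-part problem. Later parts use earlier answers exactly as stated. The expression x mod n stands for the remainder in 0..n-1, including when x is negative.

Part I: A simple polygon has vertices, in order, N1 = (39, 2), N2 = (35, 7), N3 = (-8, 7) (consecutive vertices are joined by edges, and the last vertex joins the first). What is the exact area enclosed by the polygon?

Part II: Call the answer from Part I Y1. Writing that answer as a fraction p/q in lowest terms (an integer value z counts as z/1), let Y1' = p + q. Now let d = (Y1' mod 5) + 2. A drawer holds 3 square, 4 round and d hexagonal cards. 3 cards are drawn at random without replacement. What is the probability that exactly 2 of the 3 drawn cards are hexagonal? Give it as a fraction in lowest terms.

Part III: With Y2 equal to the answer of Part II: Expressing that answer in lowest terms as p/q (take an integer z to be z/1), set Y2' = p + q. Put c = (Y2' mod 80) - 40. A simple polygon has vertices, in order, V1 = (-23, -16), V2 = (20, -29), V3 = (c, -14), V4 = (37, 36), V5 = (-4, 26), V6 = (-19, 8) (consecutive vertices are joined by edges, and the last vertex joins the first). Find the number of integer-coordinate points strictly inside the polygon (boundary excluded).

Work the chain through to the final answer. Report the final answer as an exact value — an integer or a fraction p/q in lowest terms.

Part I: cross terms: (39*7 - 35*2)=203, (35*7 - -8*7)=301, (-8*2 - 39*7)=-289; twice the area = |215| = 215; area = 215/2; answer 215/2
Part II: Y1 = 215/2; threaded value p + q = 217; d = 4; total draws C(11,3) = 165; favorable C(4,2)*C(7,1) = 42; P = 14/55; answer 14/55
Part III: Y2 = 14/55; threaded value p + q = 69; c = 29; cross terms: (-23*-29 - 20*-16)=987, (20*-14 - 29*-29)=561, (29*36 - 37*-14)=1562, (37*26 - -4*36)=1106, (-4*8 - -19*26)=462, (-19*-16 - -23*8)=488; twice the area = |5166| = 5166; area = 2583; boundary points = 1 + 3 + 2 + 1 + 3 + 4 = 14; strictly interior points = area - boundary/2 + 1 = 2577; answer 2577

2577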